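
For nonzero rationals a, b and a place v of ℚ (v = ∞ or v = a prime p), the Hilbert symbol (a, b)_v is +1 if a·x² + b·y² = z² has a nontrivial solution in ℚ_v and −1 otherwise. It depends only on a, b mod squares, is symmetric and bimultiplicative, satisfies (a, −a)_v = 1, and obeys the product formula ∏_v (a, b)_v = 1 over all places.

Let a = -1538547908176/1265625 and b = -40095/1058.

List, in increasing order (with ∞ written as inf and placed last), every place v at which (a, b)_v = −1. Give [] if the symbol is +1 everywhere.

Mod squares: a ≡ -1189, b ≡ -110. Check v ∈ {∞, 2, 3, 5, 11, 17, 23, 29, 41}.
v=41: a=41^1·(≡22), b=41^0·(≡15) mod 41; (22|41)=-1, (15|41)=-1; (−1)^{1·0·20}·(-1)^0·(-1)^1 = -1.
v=17: a=17^2·(≡9), b=17^0·(≡2) mod 17; (9|17)=+1, (2|17)=+1; (−1)^{2·0·8}·(+1)^0·(+1)^2 = +1.
v=29: a=29^1·(≡10), b=29^0·(≡5) mod 29; (10|29)=-1, (5|29)=+1; (−1)^{1·0·14}·(-1)^0·(+1)^1 = +1.
v=3: a=3^-4·(≡2), b=3^6·(≡1) mod 3; (2|3)=-1, (1|3)=+1; (−1)^{-4·6·1}·(-1)^6·(+1)^-4 = +1.
v=2: v_2(a)=4, v_2(b)=-1; units ≡ 3, 1 (mod 8); ε·ε+αω+βω = 1·0+4·0+-1·1 ≡ 1  ⇒  (a,b)_2 = -1.
v=5: a=5^-6·(≡4), b=5^1·(≡2) mod 5; (4|5)=+1, (2|5)=-1; (−1)^{-6·1·2}·(+1)^1·(-1)^-6 = +1.
v=23: a=23^4·(≡19), b=23^-2·(≡20) mod 23; (19|23)=-1, (20|23)=-1; (−1)^{4·-2·11}·(-1)^-2·(-1)^4 = +1.
v=∞: -1189 < 0 and -110 < 0  ⇒  (a,b)_∞ = -1.
v=11: a=11^0·(≡2), b=11^1·(≡9) mod 11; (2|11)=-1, (9|11)=+1; (−1)^{0·1·5}·(-1)^1·(+1)^0 = -1.
Ram(-1189, -110) = {2, 11, 41, ∞}; no ℚ_2-point on the conic.

[2, 11, 41, inf]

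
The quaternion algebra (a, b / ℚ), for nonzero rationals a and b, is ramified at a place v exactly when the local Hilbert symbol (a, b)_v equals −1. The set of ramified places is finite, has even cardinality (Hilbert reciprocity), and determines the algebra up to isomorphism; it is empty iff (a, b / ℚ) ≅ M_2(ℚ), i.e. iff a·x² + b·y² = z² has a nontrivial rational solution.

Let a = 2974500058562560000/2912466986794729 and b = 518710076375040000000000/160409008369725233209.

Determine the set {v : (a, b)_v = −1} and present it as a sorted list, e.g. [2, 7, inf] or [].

[2, 29]

Mod squares: a ≡ 319, b ≡ 13079. Check v ∈ {∞, 2, 3, 5, 7, 11, 13, 19, 23, 29, 41}.
v=23: a=23^2·(≡10), b=23^0·(≡19) mod 23; (10|23)=-1, (19|23)=-1; (−1)^{2·0·11}·(-1)^0·(-1)^2 = +1.
v=7: a=7^-10·(≡1), b=7^-16·(≡3) mod 7; (1|7)=+1, (3|7)=-1; (−1)^{-10·-16·3}·(+1)^-16·(-1)^-10 = +1.
v=19: a=19^-2·(≡3), b=19^0·(≡11) mod 19; (3|19)=-1, (11|19)=+1; (−1)^{-2·0·9}·(-1)^0·(+1)^-2 = +1.
v=2: v_2(a)=24, v_2(b)=28; units ≡ 7, 7 (mod 8); ε·ε+αω+βω = 1·1+24·0+28·0 ≡ 1  ⇒  (a,b)_2 = -1.
v=11: a=11^1·(≡8), b=11^1·(≡4) mod 11; (8|11)=-1, (4|11)=+1; (−1)^{1·1·5}·(-1)^1·(+1)^1 = +1.
v=41: a=41^2·(≡5), b=41^3·(≡33) mod 41; (5|41)=+1, (33|41)=+1; (−1)^{2·3·20}·(+1)^3·(+1)^2 = +1.
v=13: a=13^-4·(≡5), b=13^-6·(≡1) mod 13; (5|13)=-1, (1|13)=+1; (−1)^{-4·-6·6}·(-1)^-6·(+1)^-4 = +1.
v=29: a=29^1·(≡19), b=29^1·(≡16) mod 29; (19|29)=-1, (16|29)=+1; (−1)^{1·1·14}·(-1)^1·(+1)^1 = -1.
v=∞: 319 > 0 and 13079 > 0  ⇒  (a,b)_∞ = +1.
v=5: a=5^4·(≡4), b=5^10·(≡4) mod 5; (4|5)=+1, (4|5)=+1; (−1)^{4·10·2}·(+1)^10·(+1)^4 = +1.
v=3: a=3^0·(≡1), b=3^2·(≡2) mod 3; (1|3)=+1, (2|3)=-1; (−1)^{0·2·1}·(+1)^2·(-1)^0 = +1.
(319, 13079 / ℚ) ramifies at {2, 29}: a division algebra.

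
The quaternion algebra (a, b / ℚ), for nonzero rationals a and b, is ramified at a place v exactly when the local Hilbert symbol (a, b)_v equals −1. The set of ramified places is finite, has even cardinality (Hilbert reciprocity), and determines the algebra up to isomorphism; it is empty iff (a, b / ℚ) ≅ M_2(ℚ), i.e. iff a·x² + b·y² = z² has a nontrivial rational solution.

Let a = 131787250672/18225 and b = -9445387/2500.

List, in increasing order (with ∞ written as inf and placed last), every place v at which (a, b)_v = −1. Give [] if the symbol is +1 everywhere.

Mod squares: a ≡ 4807, b ≡ -667. Check v ∈ {∞, 2, 3, 5, 7, 11, 17, 19, 23, 29}.
v=11: a=11^3·(≡8), b=11^0·(≡9) mod 11; (8|11)=-1, (9|11)=+1; (−1)^{3·0·5}·(-1)^0·(+1)^3 = +1.
v=∞: 4807 > 0 and -667 < 0  ⇒  (a,b)_∞ = +1.
v=19: a=19^1·(≡1), b=19^0·(≡11) mod 19; (1|19)=+1, (11|19)=+1; (−1)^{1·0·9}·(+1)^0·(+1)^1 = +1.
v=29: a=29^0·(≡25), b=29^1·(≡9) mod 29; (25|29)=+1, (9|29)=+1; (−1)^{0·1·14}·(+1)^1·(+1)^0 = +1.
v=23: a=23^1·(≡4), b=23^1·(≡17) mod 23; (4|23)=+1, (17|23)=-1; (−1)^{1·1·11}·(+1)^1·(-1)^1 = +1.
v=2: v_2(a)=4, v_2(b)=-2; units ≡ 7, 5 (mod 8); ε·ε+αω+βω = 1·0+4·1+-2·0 ≡ 0  ⇒  (a,b)_2 = +1.
v=7: a=7^2·(≡3), b=7^2·(≡3) mod 7; (3|7)=-1, (3|7)=-1; (−1)^{2·2·3}·(-1)^2·(-1)^2 = +1.
v=17: a=17^2·(≡1), b=17^2·(≡8) mod 17; (1|17)=+1, (8|17)=+1; (−1)^{2·2·8}·(+1)^2·(+1)^2 = +1.
v=3: a=3^-6·(≡1), b=3^0·(≡2) mod 3; (1|3)=+1, (2|3)=-1; (−1)^{-6·0·1}·(+1)^0·(-1)^-6 = +1.
v=5: a=5^-2·(≡3), b=5^-4·(≡2) mod 5; (3|5)=-1, (2|5)=-1; (−1)^{-2·-4·2}·(-1)^-4·(-1)^-2 = +1.
Every local symbol is +1, so the conic 4807·x² + -667·y² = z² has ℚ_v-points for all v and hence a ℚ-point; (a, b / ℚ) ≅ M_2(ℚ).

[]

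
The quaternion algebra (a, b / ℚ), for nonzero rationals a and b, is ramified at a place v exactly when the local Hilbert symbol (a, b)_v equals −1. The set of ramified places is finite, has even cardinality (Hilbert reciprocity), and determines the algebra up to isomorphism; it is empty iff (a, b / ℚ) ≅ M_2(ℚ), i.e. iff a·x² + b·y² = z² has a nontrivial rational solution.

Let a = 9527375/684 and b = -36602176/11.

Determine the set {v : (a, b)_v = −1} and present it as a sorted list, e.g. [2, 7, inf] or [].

(a, b) ≡ (42845, -6290999) mod (ℚ^×)²; places V = {2, 3, 5, 11, 13, 19, 29, 37, 41, ∞}.
(a,b)_5: α=3, u≡1; β=0, v≡4 (mod 5); (1|5)=+1, (4|5)=+1; sign (−1)^0·+1^0·+1^3 = +1.
(a,b)_∞: sgn(42845)=+, sgn(-6290999)=−, so +1.
(a,b)_41: α=1, u≡1; β=1, v≡11 (mod 41); (1|41)=+1, (11|41)=-1; sign (−1)^0·+1^1·-1^1 = -1.
(a,b)_3: α=-2, u≡2; β=0, v≡1 (mod 3); (2|3)=-1, (1|3)=+1; sign (−1)^0·-1^0·+1^-2 = +1.
(a,b)_2: α=-2, β=6; u≡5, v≡1 (mod 8); ε(u)ε(v)=0·0, αω(v)=-2·0, βω(u)=6·1; sum ≡ 0  ⇒  +1.
(a,b)_37: α=0, u≡28; β=1, v≡12 (mod 37); (28|37)=+1, (12|37)=+1; sign (−1)^0·+1^1·+1^0 = +1.
(a,b)_13: α=2, u≡9; β=1, v≡6 (mod 13); (9|13)=+1, (6|13)=-1; sign (−1)^0·+1^1·-1^2 = +1.
(a,b)_29: α=0, u≡2; β=1, v≡10 (mod 29); (2|29)=-1, (10|29)=-1; sign (−1)^0·-1^1·-1^0 = -1.
(a,b)_19: α=-1, u≡2; β=0, v≡15 (mod 19); (2|19)=-1, (15|19)=-1; sign (−1)^0·-1^0·-1^-1 = -1.
(a,b)_11: α=1, u≡9; β=-1, v≡5 (mod 11); (9|11)=+1, (5|11)=+1; sign (−1)^1·+1^-1·+1^1 = -1.
(42845, -6290999 / ℚ) ramifies at {11, 19, 29, 41}: a division algebra.

[11, 19, 29, 41]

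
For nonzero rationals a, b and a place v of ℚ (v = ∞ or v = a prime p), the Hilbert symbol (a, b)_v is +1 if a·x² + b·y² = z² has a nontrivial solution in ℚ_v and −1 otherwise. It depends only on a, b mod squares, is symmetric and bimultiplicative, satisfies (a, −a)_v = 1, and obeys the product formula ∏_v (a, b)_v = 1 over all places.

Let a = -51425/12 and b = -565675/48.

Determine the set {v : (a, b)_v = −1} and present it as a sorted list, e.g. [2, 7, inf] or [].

Mod squares: a ≡ -51, b ≡ -561. Check v ∈ {∞, 2, 3, 5, 11, 17}.
v=17: a=17^1·(≡10), b=17^1·(≡2) mod 17; (10|17)=-1, (2|17)=+1; (−1)^{1·1·8}·(-1)^1·(+1)^1 = -1.
v=11: a=11^2·(≡4), b=11^3·(≡1) mod 11; (4|11)=+1, (1|11)=+1; (−1)^{2·3·5}·(+1)^3·(+1)^2 = +1.
v=2: v_2(a)=-2, v_2(b)=-4; units ≡ 5, 7 (mod 8); ε·ε+αω+βω = 0·1+-2·0+-4·1 ≡ 0  ⇒  (a,b)_2 = +1.
v=3: a=3^-1·(≡1), b=3^-1·(≡2) mod 3; (1|3)=+1, (2|3)=-1; (−1)^{-1·-1·1}·(+1)^-1·(-1)^-1 = +1.
v=5: a=5^2·(≡4), b=5^2·(≡1) mod 5; (4|5)=+1, (1|5)=+1; (−1)^{2·2·2}·(+1)^2·(+1)^2 = +1.
v=∞: -51 < 0 and -561 < 0  ⇒  (a,b)_∞ = -1.
Ram(-51, -561) = {17, ∞}; no ℚ_17-point on the conic.

[17, inf]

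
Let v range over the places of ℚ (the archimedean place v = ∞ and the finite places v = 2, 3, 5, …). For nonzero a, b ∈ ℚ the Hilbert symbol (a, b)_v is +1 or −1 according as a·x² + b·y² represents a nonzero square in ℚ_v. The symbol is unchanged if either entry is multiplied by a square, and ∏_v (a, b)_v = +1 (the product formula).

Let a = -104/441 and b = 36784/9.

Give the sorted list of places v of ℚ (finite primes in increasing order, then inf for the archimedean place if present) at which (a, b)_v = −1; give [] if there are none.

[13, 19]

(a, b) ≡ (-26, 19) mod (ℚ^×)²; places V = {2, 3, 7, 11, 13, 19, ∞}.
(a,b)_19: α=0, u≡12; β=1, v≡4 (mod 19); (12|19)=-1, (4|19)=+1; sign (−1)^0·-1^1·+1^0 = -1.
(a,b)_11: α=0, u≡6; β=2, v≡2 (mod 11); (6|11)=-1, (2|11)=-1; sign (−1)^0·-1^2·-1^0 = +1.
(a,b)_2: α=3, β=4; u≡3, v≡3 (mod 8); ε(u)ε(v)=1·1, αω(v)=3·1, βω(u)=4·1; sum ≡ 0  ⇒  +1.
(a,b)_∞: sgn(-26)=−, sgn(19)=+, so +1.
(a,b)_7: α=-2, u≡4; β=0, v≡3 (mod 7); (4|7)=+1, (3|7)=-1; sign (−1)^0·+1^0·-1^-2 = +1.
(a,b)_3: α=-2, u≡1; β=-2, v≡1 (mod 3); (1|3)=+1, (1|3)=+1; sign (−1)^0·+1^-2·+1^-2 = +1.
(a,b)_13: α=1, u≡8; β=0, v≡8 (mod 13); (8|13)=-1, (8|13)=-1; sign (−1)^0·-1^0·-1^1 = -1.
|Ram(-26, 19)| = 2, even; anisotropic at {13, 19}.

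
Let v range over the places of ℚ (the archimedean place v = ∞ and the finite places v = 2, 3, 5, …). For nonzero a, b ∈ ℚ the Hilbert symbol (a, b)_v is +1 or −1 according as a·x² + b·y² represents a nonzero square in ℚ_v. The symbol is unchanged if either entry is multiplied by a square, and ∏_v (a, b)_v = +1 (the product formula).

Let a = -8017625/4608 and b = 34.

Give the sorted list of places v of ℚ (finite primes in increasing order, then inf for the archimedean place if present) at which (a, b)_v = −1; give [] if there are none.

[7, 17]

(a, b) ≡ (-13090, 34) mod (ℚ^×)²; places V = {2, 3, 5, 7, 11, 17, ∞}.
(a,b)_7: α=3, u≡6; β=0, v≡6 (mod 7); (6|7)=-1, (6|7)=-1; sign (−1)^0·-1^0·-1^3 = -1.
(a,b)_11: α=1, u≡4; β=0, v≡1 (mod 11); (4|11)=+1, (1|11)=+1; sign (−1)^0·+1^0·+1^1 = +1.
(a,b)_17: α=1, u≡6; β=1, v≡2 (mod 17); (6|17)=-1, (2|17)=+1; sign (−1)^0·-1^1·+1^1 = -1.
(a,b)_2: α=-9, β=1; u≡7, v≡1 (mod 8); ε(u)ε(v)=1·0, αω(v)=-9·0, βω(u)=1·0; sum ≡ 0  ⇒  +1.
(a,b)_5: α=3, u≡3; β=0, v≡4 (mod 5); (3|5)=-1, (4|5)=+1; sign (−1)^0·-1^0·+1^3 = +1.
(a,b)_∞: sgn(-13090)=−, sgn(34)=+, so +1.
(a,b)_3: α=-2, u≡2; β=0, v≡1 (mod 3); (2|3)=-1, (1|3)=+1; sign (−1)^0·-1^0·+1^-2 = +1.
|Ram(-13090, 34)| = 2, even; anisotropic at {7, 17}.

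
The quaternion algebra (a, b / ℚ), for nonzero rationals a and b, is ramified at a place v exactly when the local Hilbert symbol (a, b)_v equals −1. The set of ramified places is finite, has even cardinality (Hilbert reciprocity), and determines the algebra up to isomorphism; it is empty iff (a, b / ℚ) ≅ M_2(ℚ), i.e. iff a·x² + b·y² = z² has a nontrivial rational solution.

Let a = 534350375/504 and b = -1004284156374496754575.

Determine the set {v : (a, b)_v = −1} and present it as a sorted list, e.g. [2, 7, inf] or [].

[5, 7, 17, 23]

Mod squares: a ≡ 355810, b ≡ -44863. Check v ∈ {∞, 2, 3, 5, 7, 13, 17, 23, 29}.
v=7: a=7^-1·(≡3), b=7^3·(≡5) mod 7; (3|7)=-1, (5|7)=-1; (−1)^{-1·3·3}·(-1)^3·(-1)^-1 = -1.
v=3: a=3^-2·(≡1), b=3^0·(≡2) mod 3; (1|3)=+1, (2|3)=-1; (−1)^{-2·0·1}·(+1)^0·(-1)^-2 = +1.
v=17: a=17^1·(≡5), b=17^3·(≡2) mod 17; (5|17)=-1, (2|17)=+1; (−1)^{1·3·8}·(-1)^3·(+1)^1 = -1.
v=2: v_2(a)=-3, v_2(b)=0; units ≡ 1, 1 (mod 8); ε·ε+αω+βω = 0·0+-3·0+0·0 ≡ 0  ⇒  (a,b)_2 = +1.
v=29: a=29^2·(≡25), b=29^5·(≡15) mod 29; (25|29)=+1, (15|29)=-1; (−1)^{2·5·14}·(+1)^5·(-1)^2 = +1.
v=∞: 355810 > 0 and -44863 < 0  ⇒  (a,b)_∞ = +1.
v=23: a=23^1·(≡10), b=23^2·(≡10) mod 23; (10|23)=-1, (10|23)=-1; (−1)^{1·2·11}·(-1)^2·(-1)^1 = -1.
v=5: a=5^3·(≡2), b=5^2·(≡2) mod 5; (2|5)=-1, (2|5)=-1; (−1)^{3·2·2}·(-1)^2·(-1)^3 = -1.
v=13: a=13^1·(≡2), b=13^3·(≡11) mod 13; (2|13)=-1, (11|13)=-1; (−1)^{1·3·6}·(-1)^3·(-1)^1 = +1.
Ram(355810, -44863) = {5, 7, 17, 23}; no ℚ_5-point on the conic.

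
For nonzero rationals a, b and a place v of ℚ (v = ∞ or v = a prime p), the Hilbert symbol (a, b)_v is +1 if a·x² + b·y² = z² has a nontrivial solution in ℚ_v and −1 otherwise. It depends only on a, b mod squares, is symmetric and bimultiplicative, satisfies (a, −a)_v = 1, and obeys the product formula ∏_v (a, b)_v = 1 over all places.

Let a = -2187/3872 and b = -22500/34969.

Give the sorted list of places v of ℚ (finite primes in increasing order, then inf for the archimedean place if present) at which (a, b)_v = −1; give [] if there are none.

[3, inf]

Mod squares: a ≡ -6, b ≡ -1. Check v ∈ {∞, 2, 3, 5, 11, 17}.
v=5: a=5^0·(≡4), b=5^4·(≡1) mod 5; (4|5)=+1, (1|5)=+1; (−1)^{0·4·2}·(+1)^4·(+1)^0 = +1.
v=∞: -6 < 0 and -1 < 0  ⇒  (a,b)_∞ = -1.
v=17: a=17^0·(≡7), b=17^-2·(≡4) mod 17; (7|17)=-1, (4|17)=+1; (−1)^{0·-2·8}·(-1)^-2·(+1)^0 = +1.
v=3: a=3^7·(≡1), b=3^2·(≡2) mod 3; (1|3)=+1, (2|3)=-1; (−1)^{7·2·1}·(+1)^2·(-1)^7 = -1.
v=2: v_2(a)=-5, v_2(b)=2; units ≡ 5, 7 (mod 8); ε·ε+αω+βω = 0·1+-5·0+2·1 ≡ 0  ⇒  (a,b)_2 = +1.
v=11: a=11^-2·(≡9), b=11^-2·(≡2) mod 11; (9|11)=+1, (2|11)=-1; (−1)^{-2·-2·5}·(+1)^-2·(-1)^-2 = +1.
(-6, -1 / ℚ) ramifies at {3, ∞}: a division algebra.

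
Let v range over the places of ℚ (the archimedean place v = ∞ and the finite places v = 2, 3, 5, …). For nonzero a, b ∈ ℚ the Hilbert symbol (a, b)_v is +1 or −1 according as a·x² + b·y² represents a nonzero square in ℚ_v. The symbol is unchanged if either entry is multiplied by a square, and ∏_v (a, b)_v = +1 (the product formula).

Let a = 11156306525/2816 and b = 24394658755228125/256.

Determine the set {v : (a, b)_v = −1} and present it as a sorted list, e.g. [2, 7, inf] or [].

[13, 17]

(a, b) ≡ (2431, 1365) mod (ℚ^×)²; places V = {2, 3, 5, 7, 11, 13, 17, 29, ∞}.
(a,b)_2: α=-8, β=-8; u≡7, v≡5 (mod 8); ε(u)ε(v)=1·0, αω(v)=-8·1, βω(u)=-8·0; sum ≡ 0  ⇒  +1.
(a,b)_11: α=-1, u≡4; β=0, v≡4 (mod 11); (4|11)=+1, (4|11)=+1; sign (−1)^0·+1^0·+1^-1 = +1.
(a,b)_17: α=1, u≡12; β=2, v≡5 (mod 17); (12|17)=-1, (5|17)=-1; sign (−1)^0·-1^2·-1^1 = -1.
(a,b)_5: α=2, u≡1; β=5, v≡3 (mod 5); (1|5)=+1, (3|5)=-1; sign (−1)^0·+1^5·-1^2 = +1.
(a,b)_13: α=1, u≡5; β=1, v≡10 (mod 13); (5|13)=-1, (10|13)=+1; sign (−1)^0·-1^1·+1^1 = -1.
(a,b)_∞: sgn(2431)=+, sgn(1365)=+, so +1.
(a,b)_7: α=4, u≡1; β=7, v≡6 (mod 7); (1|7)=+1, (6|7)=-1; sign (−1)^0·+1^7·-1^4 = +1.
(a,b)_3: α=0, u≡1; β=1, v≡2 (mod 3); (1|3)=+1, (2|3)=-1; sign (−1)^0·+1^1·-1^0 = +1.
(a,b)_29: α=2, u≡28; β=2, v≡15 (mod 29); (28|29)=+1, (15|29)=-1; sign (−1)^0·+1^2·-1^2 = +1.
|Ram(2431, 1365)| = 2, even; anisotropic at {13, 17}.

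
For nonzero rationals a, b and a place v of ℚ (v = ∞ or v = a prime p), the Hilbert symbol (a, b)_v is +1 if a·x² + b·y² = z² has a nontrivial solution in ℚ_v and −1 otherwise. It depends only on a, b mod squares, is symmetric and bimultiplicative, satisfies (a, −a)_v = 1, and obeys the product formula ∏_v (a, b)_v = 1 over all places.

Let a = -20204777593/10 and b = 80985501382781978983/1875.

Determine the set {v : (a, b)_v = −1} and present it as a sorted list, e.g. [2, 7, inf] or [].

(a, b) ≡ (-27370, 741) mod (ℚ^×)²; places V = {2, 3, 5, 7, 11, 13, 17, 19, 23, ∞}.
(a,b)_3: α=0, u≡2; β=-1, v≡1 (mod 3); (2|3)=-1, (1|3)=+1; sign (−1)^0·-1^-1·+1^0 = -1.
(a,b)_23: α=1, u≡1; β=2, v≡15 (mod 23); (1|23)=+1, (15|23)=-1; sign (−1)^0·+1^2·-1^1 = -1.
(a,b)_2: α=-1, β=0; u≡3, v≡5 (mod 8); ε(u)ε(v)=1·0, αω(v)=-1·1, βω(u)=0·1; sum ≡ 1  ⇒  -1.
(a,b)_19: α=2, u≡9; β=3, v≡5 (mod 19); (9|19)=+1, (5|19)=+1; sign (−1)^0·+1^3·+1^2 = +1.
(a,b)_11: α=2, u≡5; β=4, v≡5 (mod 11); (5|11)=+1, (5|11)=+1; sign (−1)^0·+1^4·+1^2 = +1.
(a,b)_5: α=-1, u≡1; β=-4, v≡1 (mod 5); (1|5)=+1, (1|5)=+1; sign (−1)^0·+1^-4·+1^-1 = +1.
(a,b)_13: α=2, u≡11; β=3, v≡7 (mod 13); (11|13)=-1, (7|13)=-1; sign (−1)^0·-1^3·-1^2 = -1.
(a,b)_17: α=1, u≡3; β=2, v≡11 (mod 17); (3|17)=-1, (11|17)=-1; sign (−1)^0·-1^2·-1^1 = -1.
(a,b)_7: α=1, u≡5; β=4, v≡3 (mod 7); (5|7)=-1, (3|7)=-1; sign (−1)^0·-1^4·-1^1 = -1.
(a,b)_∞: sgn(-27370)=−, sgn(741)=+, so +1.
(-27370, 741 / ℚ) ramifies at {2, 3, 7, 13, 17, 23}: a division algebra.

[2, 3, 7, 13, 17, 23]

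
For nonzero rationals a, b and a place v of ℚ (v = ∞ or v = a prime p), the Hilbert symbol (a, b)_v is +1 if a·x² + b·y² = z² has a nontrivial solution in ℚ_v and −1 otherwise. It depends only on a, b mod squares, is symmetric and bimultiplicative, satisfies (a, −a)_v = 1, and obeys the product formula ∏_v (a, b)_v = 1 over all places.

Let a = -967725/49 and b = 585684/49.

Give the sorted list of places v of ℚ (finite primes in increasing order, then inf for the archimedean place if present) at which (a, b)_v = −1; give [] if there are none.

Mod squares: a ≡ -4301, b ≡ 16269. Check v ∈ {∞, 2, 3, 5, 7, 11, 17, 23, 29}.
v=2: v_2(a)=0, v_2(b)=2; units ≡ 3, 5 (mod 8); ε·ε+αω+βω = 1·0+0·1+2·1 ≡ 0  ⇒  (a,b)_2 = +1.
v=11: a=11^1·(≡5), b=11^1·(≡3) mod 11; (5|11)=+1, (3|11)=+1; (−1)^{1·1·5}·(+1)^1·(+1)^1 = -1.
v=3: a=3^2·(≡1), b=3^3·(≡2) mod 3; (1|3)=+1, (2|3)=-1; (−1)^{2·3·1}·(+1)^3·(-1)^2 = +1.
v=7: a=7^-2·(≡4), b=7^-2·(≡1) mod 7; (4|7)=+1, (1|7)=+1; (−1)^{-2·-2·3}·(+1)^-2·(+1)^-2 = +1.
v=29: a=29^0·(≡22), b=29^1·(≡18) mod 29; (22|29)=+1, (18|29)=-1; (−1)^{0·1·14}·(+1)^1·(-1)^0 = +1.
v=17: a=17^1·(≡13), b=17^1·(≡12) mod 17; (13|17)=+1, (12|17)=-1; (−1)^{1·1·8}·(+1)^1·(-1)^1 = -1.
v=∞: -4301 < 0 and 16269 > 0  ⇒  (a,b)_∞ = +1.
v=5: a=5^2·(≡4), b=5^0·(≡1) mod 5; (4|5)=+1, (1|5)=+1; (−1)^{2·0·2}·(+1)^0·(+1)^2 = +1.
v=23: a=23^1·(≡5), b=23^0·(≡4) mod 23; (5|23)=-1, (4|23)=+1; (−1)^{1·0·11}·(-1)^0·(+1)^1 = +1.
(-4301, 16269 / ℚ) ramifies at {11, 17}: a division algebra.

[11, 17]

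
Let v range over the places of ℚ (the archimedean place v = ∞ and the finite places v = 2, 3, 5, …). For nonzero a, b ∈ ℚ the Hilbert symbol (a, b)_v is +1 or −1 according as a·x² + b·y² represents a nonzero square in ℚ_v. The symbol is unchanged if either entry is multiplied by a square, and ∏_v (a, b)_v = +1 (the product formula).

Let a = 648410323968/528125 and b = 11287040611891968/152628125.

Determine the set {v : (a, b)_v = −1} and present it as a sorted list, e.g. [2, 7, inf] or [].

Mod squares: a ≡ 115, b ≡ 3335. Check v ∈ {∞, 2, 3, 5, 7, 11, 13, 17, 23, 29, 53}.
v=29: a=29^0·(≡22), b=29^1·(≡4) mod 29; (22|29)=+1, (4|29)=+1; (−1)^{0·1·14}·(+1)^1·(+1)^0 = +1.
v=11: a=11^2·(≡4), b=11^2·(≡7) mod 11; (4|11)=+1, (7|11)=-1; (−1)^{2·2·5}·(+1)^2·(-1)^2 = +1.
v=∞: 115 > 0 and 3335 > 0  ⇒  (a,b)_∞ = +1.
v=2: v_2(a)=10, v_2(b)=8; units ≡ 3, 7 (mod 8); ε·ε+αω+βω = 1·1+10·0+8·1 ≡ 1  ⇒  (a,b)_2 = -1.
v=7: a=7^0·(≡5), b=7^4·(≡5) mod 7; (5|7)=-1, (5|7)=-1; (−1)^{0·4·3}·(-1)^4·(-1)^0 = +1.
v=17: a=17^0·(≡16), b=17^-2·(≡5) mod 17; (16|17)=+1, (5|17)=-1; (−1)^{0·-2·8}·(+1)^-2·(-1)^0 = +1.
v=23: a=23^1·(≡7), b=23^1·(≡17) mod 23; (7|23)=-1, (17|23)=-1; (−1)^{1·1·11}·(-1)^1·(-1)^1 = -1.
v=13: a=13^-2·(≡6), b=13^-2·(≡7) mod 13; (6|13)=-1, (7|13)=-1; (−1)^{-2·-2·6}·(-1)^-2·(-1)^-2 = +1.
v=3: a=3^4·(≡1), b=3^4·(≡2) mod 3; (1|3)=+1, (2|3)=-1; (−1)^{4·4·1}·(+1)^4·(-1)^4 = +1.
v=5: a=5^-5·(≡2), b=5^-5·(≡3) mod 5; (2|5)=-1, (3|5)=-1; (−1)^{-5·-5·2}·(-1)^-5·(-1)^-5 = +1.
v=53: a=53^2·(≡4), b=53^2·(≡37) mod 53; (4|53)=+1, (37|53)=+1; (−1)^{2·2·26}·(+1)^2·(+1)^2 = +1.
|Ram(115, 3335)| = 2, even; anisotropic at {2, 23}.

[2, 23]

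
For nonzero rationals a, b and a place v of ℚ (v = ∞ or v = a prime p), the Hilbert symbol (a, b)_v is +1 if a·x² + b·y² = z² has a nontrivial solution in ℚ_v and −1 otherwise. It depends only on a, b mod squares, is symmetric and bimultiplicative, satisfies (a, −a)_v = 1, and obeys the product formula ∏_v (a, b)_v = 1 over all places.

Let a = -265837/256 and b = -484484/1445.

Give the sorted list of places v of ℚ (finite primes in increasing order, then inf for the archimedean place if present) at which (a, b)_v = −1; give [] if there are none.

(a, b) ≡ (-13, -5005) mod (ℚ^×)²; places V = {2, 5, 7, 11, 13, 17, ∞}.
(a,b)_7: α=0, u≡4; β=1, v≡6 (mod 7); (4|7)=+1, (6|7)=-1; sign (−1)^0·+1^1·-1^0 = +1.
(a,b)_11: α=2, u≡1; β=3, v≡8 (mod 11); (1|11)=+1, (8|11)=-1; sign (−1)^0·+1^3·-1^2 = +1.
(a,b)_∞: sgn(-13)=−, sgn(-5005)=−, so -1.
(a,b)_2: α=-8, β=2; u≡3, v≡3 (mod 8); ε(u)ε(v)=1·1, αω(v)=-8·1, βω(u)=2·1; sum ≡ 1  ⇒  -1.
(a,b)_17: α=0, u≡9; β=-2, v≡10 (mod 17); (9|17)=+1, (10|17)=-1; sign (−1)^0·+1^-2·-1^0 = +1.
(a,b)_13: α=3, u≡1; β=1, v≡8 (mod 13); (1|13)=+1, (8|13)=-1; sign (−1)^0·+1^1·-1^3 = -1.
(a,b)_5: α=0, u≡3; β=-1, v≡4 (mod 5); (3|5)=-1, (4|5)=+1; sign (−1)^0·-1^-1·+1^0 = -1.
|Ram(-13, -5005)| = 4, even; anisotropic at {2, 5, 13, ∞}.

[2, 5, 13, inf]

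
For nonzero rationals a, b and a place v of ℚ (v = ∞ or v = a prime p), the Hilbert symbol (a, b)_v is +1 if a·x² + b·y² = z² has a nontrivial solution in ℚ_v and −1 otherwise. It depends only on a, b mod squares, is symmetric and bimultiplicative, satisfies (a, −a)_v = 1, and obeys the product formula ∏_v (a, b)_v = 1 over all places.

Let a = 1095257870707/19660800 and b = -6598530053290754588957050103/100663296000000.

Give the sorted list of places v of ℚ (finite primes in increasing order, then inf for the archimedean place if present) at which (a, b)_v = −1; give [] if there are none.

[17, 29]

Mod squares: a ≡ 561, b ≡ -32538. Check v ∈ {∞, 2, 3, 5, 7, 11, 13, 17, 29}.
v=29: a=29^4·(≡18), b=29^5·(≡16) mod 29; (18|29)=-1, (16|29)=+1; (−1)^{4·5·14}·(-1)^5·(+1)^4 = -1.
v=2: v_2(a)=-18, v_2(b)=-31; units ≡ 1, 3 (mod 8); ε·ε+αω+βω = 0·1+-18·1+-31·0 ≡ 0  ⇒  (a,b)_2 = +1.
v=13: a=13^2·(≡11), b=13^4·(≡10) mod 13; (11|13)=-1, (10|13)=+1; (−1)^{2·4·6}·(-1)^4·(+1)^2 = +1.
v=5: a=5^-2·(≡1), b=5^-6·(≡3) mod 5; (1|5)=+1, (3|5)=-1; (−1)^{-2·-6·2}·(+1)^-6·(-1)^-2 = +1.
v=17: a=17^1·(≡9), b=17^3·(≡7) mod 17; (9|17)=+1, (7|17)=-1; (−1)^{1·3·8}·(+1)^3·(-1)^1 = -1.
v=∞: 561 > 0 and -32538 < 0  ⇒  (a,b)_∞ = +1.
v=11: a=11^1·(≡6), b=11^7·(≡1) mod 11; (6|11)=-1, (1|11)=+1; (−1)^{1·7·5}·(-1)^7·(+1)^1 = +1.
v=7: a=7^2·(≡1), b=7^6·(≡3) mod 7; (1|7)=+1, (3|7)=-1; (−1)^{2·6·3}·(+1)^6·(-1)^2 = +1.
v=3: a=3^-1·(≡1), b=3^-1·(≡2) mod 3; (1|3)=+1, (2|3)=-1; (−1)^{-1·-1·1}·(+1)^-1·(-1)^-1 = +1.
|Ram(561, -32538)| = 2, even; anisotropic at {17, 29}.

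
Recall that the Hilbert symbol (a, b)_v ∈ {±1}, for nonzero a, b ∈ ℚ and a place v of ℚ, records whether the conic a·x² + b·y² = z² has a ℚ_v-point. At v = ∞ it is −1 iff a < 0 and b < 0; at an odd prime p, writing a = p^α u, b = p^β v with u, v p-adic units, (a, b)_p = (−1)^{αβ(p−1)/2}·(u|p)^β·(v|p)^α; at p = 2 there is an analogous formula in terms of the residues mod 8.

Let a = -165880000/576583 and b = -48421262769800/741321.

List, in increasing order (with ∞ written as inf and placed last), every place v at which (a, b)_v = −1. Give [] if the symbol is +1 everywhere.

[7, 13, 29, inf]

(a, b) ≡ (-29029, -2) mod (ℚ^×)²; places V = {2, 3, 5, 7, 11, 13, 19, 29, 41, 47, ∞}.
(a,b)_2: α=6, β=3; u≡3, v≡7 (mod 8); ε(u)ε(v)=1·1, αω(v)=6·0, βω(u)=3·1; sum ≡ 0  ⇒  +1.
(a,b)_29: α=1, u≡21; β=2, v≡27 (mod 29); (21|29)=-1, (27|29)=-1; sign (−1)^0·-1^2·-1^1 = -1.
(a,b)_13: α=1, u≡1; β=0, v≡6 (mod 13); (1|13)=+1, (6|13)=-1; sign (−1)^0·+1^0·-1^1 = -1.
(a,b)_3: α=0, u≡2; β=-2, v≡1 (mod 3); (2|3)=-1, (1|3)=+1; sign (−1)^0·-1^-2·+1^0 = +1.
(a,b)_11: α=1, u≡3; β=0, v≡4 (mod 11); (3|11)=+1, (4|11)=+1; sign (−1)^0·+1^0·+1^1 = +1.
(a,b)_5: α=4, u≡4; β=2, v≡3 (mod 5); (4|5)=+1, (3|5)=-1; sign (−1)^0·+1^2·-1^4 = +1.
(a,b)_41: α=-2, u≡31; β=-2, v≡39 (mod 41); (31|41)=+1, (39|41)=+1; sign (−1)^0·+1^-2·+1^-2 = +1.
(a,b)_19: α=0, u≡12; β=4, v≡11 (mod 19); (12|19)=-1, (11|19)=+1; sign (−1)^0·-1^4·+1^0 = +1.
(a,b)_47: α=0, u≡17; β=2, v≡13 (mod 47); (17|47)=+1, (13|47)=-1; sign (−1)^0·+1^2·-1^0 = +1.
(a,b)_7: α=-3, u≡1; β=-2, v≡5 (mod 7); (1|7)=+1, (5|7)=-1; sign (−1)^0·+1^-2·-1^-3 = -1.
(a,b)_∞: sgn(-29029)=−, sgn(-2)=−, so -1.
Ram(-29029, -2) = {7, 13, 29, ∞}; no ℚ_7-point on the conic.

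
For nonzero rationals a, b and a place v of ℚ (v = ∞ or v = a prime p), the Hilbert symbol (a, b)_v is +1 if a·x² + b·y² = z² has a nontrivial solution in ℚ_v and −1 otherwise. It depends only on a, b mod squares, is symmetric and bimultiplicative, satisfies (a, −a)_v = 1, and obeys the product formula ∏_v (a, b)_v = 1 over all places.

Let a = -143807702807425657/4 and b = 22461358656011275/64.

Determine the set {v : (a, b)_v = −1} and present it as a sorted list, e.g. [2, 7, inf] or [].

[2, 7, 11, 17, 23, 31]

Mod squares: a ≡ -1390753, b ≡ 11350339. Check v ∈ {∞, 2, 5, 7, 11, 13, 17, 23, 29, 31, 41}.
v=17: a=17^1·(≡5), b=17^1·(≡15) mod 17; (5|17)=-1, (15|17)=+1; (−1)^{1·1·8}·(-1)^1·(+1)^1 = -1.
v=5: a=5^0·(≡2), b=5^2·(≡4) mod 5; (2|5)=-1, (4|5)=+1; (−1)^{0·2·2}·(-1)^2·(+1)^0 = +1.
v=41: a=41^2·(≡1), b=41^2·(≡28) mod 41; (1|41)=+1, (28|41)=-1; (−1)^{2·2·20}·(+1)^2·(-1)^2 = +1.
v=11: a=11^2·(≡2), b=11^1·(≡3) mod 11; (2|11)=-1, (3|11)=+1; (−1)^{2·1·5}·(-1)^1·(+1)^2 = -1.
v=7: a=7^1·(≡1), b=7^3·(≡4) mod 7; (1|7)=+1, (4|7)=+1; (−1)^{1·3·3}·(+1)^3·(+1)^1 = -1.
v=23: a=23^2·(≡19), b=23^1·(≡14) mod 23; (19|23)=-1, (14|23)=-1; (−1)^{2·1·11}·(-1)^1·(-1)^2 = -1.
v=31: a=31^3·(≡1), b=31^2·(≡6) mod 31; (1|31)=+1, (6|31)=-1; (−1)^{3·2·15}·(+1)^2·(-1)^3 = -1.
v=2: v_2(a)=-2, v_2(b)=-6; units ≡ 7, 3 (mod 8); ε·ε+αω+βω = 1·1+-2·1+-6·0 ≡ 1  ⇒  (a,b)_2 = -1.
v=∞: -1390753 < 0 and 11350339 > 0  ⇒  (a,b)_∞ = +1.
v=29: a=29^1·(≡4), b=29^1·(≡6) mod 29; (4|29)=+1, (6|29)=+1; (−1)^{1·1·14}·(+1)^1·(+1)^1 = +1.
v=13: a=13^1·(≡1), b=13^1·(≡3) mod 13; (1|13)=+1, (3|13)=+1; (−1)^{1·1·6}·(+1)^1·(+1)^1 = +1.
Ram(-1390753, 11350339) = {2, 7, 11, 17, 23, 31}; no ℚ_2-point on the conic.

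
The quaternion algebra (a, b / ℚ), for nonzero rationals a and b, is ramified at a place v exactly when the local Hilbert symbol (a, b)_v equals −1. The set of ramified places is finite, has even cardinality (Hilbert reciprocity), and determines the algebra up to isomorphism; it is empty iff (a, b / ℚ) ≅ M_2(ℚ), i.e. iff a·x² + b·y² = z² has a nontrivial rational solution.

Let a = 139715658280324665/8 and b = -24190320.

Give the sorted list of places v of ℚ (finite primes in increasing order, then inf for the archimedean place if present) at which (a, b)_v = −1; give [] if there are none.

Mod squares: a ≡ 770, b ≡ -255. Check v ∈ {∞, 2, 3, 5, 7, 11, 17}.
v=11: a=11^5·(≡9), b=11^2·(≡5) mod 11; (9|11)=+1, (5|11)=+1; (−1)^{5·2·5}·(+1)^2·(+1)^5 = +1.
v=3: a=3^6·(≡2), b=3^1·(≡2) mod 3; (2|3)=-1, (2|3)=-1; (−1)^{6·1·1}·(-1)^1·(-1)^6 = -1.
v=∞: 770 > 0 and -255 < 0  ⇒  (a,b)_∞ = +1.
v=2: v_2(a)=-3, v_2(b)=4; units ≡ 1, 1 (mod 8); ε·ε+αω+βω = 0·0+-3·0+4·0 ≡ 0  ⇒  (a,b)_2 = +1.
v=7: a=7^7·(≡6), b=7^2·(≡2) mod 7; (6|7)=-1, (2|7)=+1; (−1)^{7·2·3}·(-1)^2·(+1)^7 = +1.
v=17: a=17^2·(≡3), b=17^1·(≡8) mod 17; (3|17)=-1, (8|17)=+1; (−1)^{2·1·8}·(-1)^1·(+1)^2 = -1.
v=5: a=5^1·(≡1), b=5^1·(≡1) mod 5; (1|5)=+1, (1|5)=+1; (−1)^{1·1·2}·(+1)^1·(+1)^1 = +1.
|Ram(770, -255)| = 2, even; anisotropic at {3, 17}.

[3, 17]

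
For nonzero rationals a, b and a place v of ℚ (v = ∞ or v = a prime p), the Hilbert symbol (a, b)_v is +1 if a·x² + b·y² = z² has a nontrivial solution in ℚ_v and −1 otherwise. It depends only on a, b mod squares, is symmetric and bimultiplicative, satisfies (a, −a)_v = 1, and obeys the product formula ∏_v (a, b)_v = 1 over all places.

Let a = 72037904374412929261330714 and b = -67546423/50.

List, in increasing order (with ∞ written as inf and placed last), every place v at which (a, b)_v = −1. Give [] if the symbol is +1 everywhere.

Mod squares: a ≡ 24396394, b ≡ -255374. Check v ∈ {∞, 2, 5, 7, 11, 17, 23, 29, 37, 41, 43}.
v=43: a=43^1·(≡10), b=43^0·(≡12) mod 43; (10|43)=+1, (12|43)=-1; (−1)^{1·0·21}·(+1)^0·(-1)^1 = -1.
v=2: v_2(a)=1, v_2(b)=-1; units ≡ 5, 1 (mod 8); ε·ε+αω+βω = 0·0+1·0+-1·1 ≡ 1  ⇒  (a,b)_2 = -1.
v=5: a=5^0·(≡4), b=5^-2·(≡1) mod 5; (4|5)=+1, (1|5)=+1; (−1)^{0·-2·2}·(+1)^-2·(+1)^0 = +1.
v=11: a=11^1·(≡3), b=11^0·(≡2) mod 11; (3|11)=+1, (2|11)=-1; (−1)^{1·0·5}·(+1)^0·(-1)^1 = -1.
v=∞: 24396394 > 0 and -255374 < 0  ⇒  (a,b)_∞ = +1.
v=7: a=7^8·(≡2), b=7^1·(≡4) mod 7; (2|7)=+1, (4|7)=+1; (−1)^{8·1·3}·(+1)^1·(+1)^8 = +1.
v=23: a=23^2·(≡13), b=23^2·(≡8) mod 23; (13|23)=+1, (8|23)=+1; (−1)^{2·2·11}·(+1)^2·(+1)^2 = +1.
v=41: a=41^1·(≡23), b=41^0·(≡24) mod 41; (23|41)=+1, (24|41)=-1; (−1)^{1·0·20}·(+1)^0·(-1)^1 = -1.
v=37: a=37^3·(≡32), b=37^1·(≡20) mod 37; (32|37)=-1, (20|37)=-1; (−1)^{3·1·18}·(-1)^1·(-1)^3 = +1.
v=29: a=29^4·(≡25), b=29^1·(≡21) mod 29; (25|29)=+1, (21|29)=-1; (−1)^{4·1·14}·(+1)^1·(-1)^4 = +1.
v=17: a=17^1·(≡6), b=17^1·(≡11) mod 17; (6|17)=-1, (11|17)=-1; (−1)^{1·1·8}·(-1)^1·(-1)^1 = +1.
|Ram(24396394, -255374)| = 4, even; anisotropic at {2, 11, 41, 43}.

[2, 11, 41, 43]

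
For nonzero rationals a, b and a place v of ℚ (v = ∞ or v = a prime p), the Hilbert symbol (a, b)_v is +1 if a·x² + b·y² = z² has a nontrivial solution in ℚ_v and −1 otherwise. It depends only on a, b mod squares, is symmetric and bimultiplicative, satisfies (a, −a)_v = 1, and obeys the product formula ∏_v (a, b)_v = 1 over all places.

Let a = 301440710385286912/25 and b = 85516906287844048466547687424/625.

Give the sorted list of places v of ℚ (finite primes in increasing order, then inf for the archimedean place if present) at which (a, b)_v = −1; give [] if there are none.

[2, 41]

Mod squares: a ≡ 16687, b ≡ 265639. Check v ∈ {∞, 2, 5, 11, 19, 31, 37, 41}.
v=11: a=11^3·(≡6), b=11^5·(≡5) mod 11; (6|11)=-1, (5|11)=+1; (−1)^{3·5·5}·(-1)^5·(+1)^3 = +1.
v=5: a=5^-2·(≡2), b=5^-4·(≡4) mod 5; (2|5)=-1, (4|5)=+1; (−1)^{-2·-4·2}·(-1)^-4·(+1)^-2 = +1.
v=37: a=37^1·(≡4), b=37^2·(≡28) mod 37; (4|37)=+1, (28|37)=+1; (−1)^{1·2·18}·(+1)^2·(+1)^1 = +1.
v=∞: 16687 > 0 and 265639 > 0  ⇒  (a,b)_∞ = +1.
v=19: a=19^2·(≡1), b=19^3·(≡11) mod 19; (1|19)=+1, (11|19)=+1; (−1)^{2·3·9}·(+1)^3·(+1)^2 = +1.
v=2: v_2(a)=8, v_2(b)=14; units ≡ 7, 7 (mod 8); ε·ε+αω+βω = 1·1+8·0+14·0 ≡ 1  ⇒  (a,b)_2 = -1.
v=41: a=41^3·(≡7), b=41^5·(≡2) mod 41; (7|41)=-1, (2|41)=+1; (−1)^{3·5·20}·(-1)^5·(+1)^3 = -1.
v=31: a=31^2·(≡18), b=31^3·(≡11) mod 31; (18|31)=+1, (11|31)=-1; (−1)^{2·3·15}·(+1)^3·(-1)^2 = +1.
Ram(16687, 265639) = {2, 41}; no ℚ_2-point on the conic.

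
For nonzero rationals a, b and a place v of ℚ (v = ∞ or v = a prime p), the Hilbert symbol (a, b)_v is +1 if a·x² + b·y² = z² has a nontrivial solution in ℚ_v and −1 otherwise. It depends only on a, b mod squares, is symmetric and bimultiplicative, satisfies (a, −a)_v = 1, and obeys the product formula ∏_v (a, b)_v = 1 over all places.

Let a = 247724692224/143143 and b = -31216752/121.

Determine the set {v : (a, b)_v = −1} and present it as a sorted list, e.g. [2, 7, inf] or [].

[3, 37]

Mod squares: a ≡ 18763773, b ≡ -24087. Check v ∈ {∞, 2, 3, 7, 11, 13, 19, 31, 37, 41}.
v=∞: 18763773 > 0 and -24087 < 0  ⇒  (a,b)_∞ = +1.
v=41: a=41^1·(≡11), b=41^0·(≡4) mod 41; (11|41)=-1, (4|41)=+1; (−1)^{1·0·20}·(-1)^0·(+1)^1 = +1.
v=31: a=31^1·(≡7), b=31^1·(≡27) mod 31; (7|31)=+1, (27|31)=-1; (−1)^{1·1·15}·(+1)^1·(-1)^1 = +1.
v=19: a=19^3·(≡1), b=19^0·(≡11) mod 19; (1|19)=+1, (11|19)=+1; (−1)^{3·0·9}·(+1)^0·(+1)^3 = +1.
v=7: a=7^-1·(≡1), b=7^1·(≡5) mod 7; (1|7)=+1, (5|7)=-1; (−1)^{-1·1·3}·(+1)^1·(-1)^-1 = +1.
v=3: a=3^1·(≡2), b=3^5·(≡2) mod 3; (2|3)=-1, (2|3)=-1; (−1)^{1·5·1}·(-1)^5·(-1)^1 = -1.
v=11: a=11^-2·(≡7), b=11^-2·(≡5) mod 11; (7|11)=-1, (5|11)=+1; (−1)^{-2·-2·5}·(-1)^-2·(+1)^-2 = +1.
v=2: v_2(a)=8, v_2(b)=4; units ≡ 5, 1 (mod 8); ε·ε+αω+βω = 0·0+8·0+4·1 ≡ 0  ⇒  (a,b)_2 = +1.
v=37: a=37^1·(≡1), b=37^1·(≡20) mod 37; (1|37)=+1, (20|37)=-1; (−1)^{1·1·18}·(+1)^1·(-1)^1 = -1.
v=13: a=13^-2·(≡11), b=13^0·(≡11) mod 13; (11|13)=-1, (11|13)=-1; (−1)^{-2·0·6}·(-1)^0·(-1)^-2 = +1.
|Ram(18763773, -24087)| = 2, even; anisotropic at {3, 37}.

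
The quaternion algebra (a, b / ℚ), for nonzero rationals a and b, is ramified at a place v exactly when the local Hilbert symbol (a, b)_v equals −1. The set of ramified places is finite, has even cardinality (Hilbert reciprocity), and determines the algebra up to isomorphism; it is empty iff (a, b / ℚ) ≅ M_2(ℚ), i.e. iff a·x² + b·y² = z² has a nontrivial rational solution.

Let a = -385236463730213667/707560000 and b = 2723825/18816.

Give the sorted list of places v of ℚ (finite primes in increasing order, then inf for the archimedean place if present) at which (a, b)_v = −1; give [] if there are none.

(a, b) ≡ (-3, 2262) mod (ℚ^×)²; places V = {2, 3, 5, 7, 11, 13, 17, 19, 23, 29, ∞}.
(a,b)_5: α=-4, u≡3; β=2, v≡3 (mod 5); (3|5)=-1, (3|5)=-1; sign (−1)^0·-1^2·-1^-4 = +1.
(a,b)_23: α=2, u≡19; β=0, v≡2 (mod 23); (19|23)=-1, (2|23)=+1; sign (−1)^0·-1^0·+1^2 = +1.
(a,b)_3: α=1, u≡2; β=-1, v≡1 (mod 3); (2|3)=-1, (1|3)=+1; sign (−1)^1·-1^-1·+1^1 = +1.
(a,b)_∞: sgn(-3)=−, sgn(2262)=+, so +1.
(a,b)_13: α=4, u≡10; β=1, v≡6 (mod 13); (10|13)=+1, (6|13)=-1; sign (−1)^0·+1^1·-1^4 = +1.
(a,b)_29: α=2, u≡21; β=1, v≡7 (mod 29); (21|29)=-1, (7|29)=+1; sign (−1)^0·-1^1·+1^2 = -1.
(a,b)_7: α=-2, u≡2; β=-2, v≡1 (mod 7); (2|7)=+1, (1|7)=+1; sign (−1)^0·+1^-2·+1^-2 = +1.
(a,b)_17: α=4, u≡5; β=2, v≡9 (mod 17); (5|17)=-1, (9|17)=+1; sign (−1)^0·-1^2·+1^4 = +1.
(a,b)_11: α=2, u≡10; β=0, v≡10 (mod 11); (10|11)=-1, (10|11)=-1; sign (−1)^0·-1^0·-1^2 = +1.
(a,b)_19: α=-2, u≡9; β=0, v≡7 (mod 19); (9|19)=+1, (7|19)=+1; sign (−1)^0·+1^0·+1^-2 = +1.
(a,b)_2: α=-6, β=-7; u≡5, v≡3 (mod 8); ε(u)ε(v)=0·1, αω(v)=-6·1, βω(u)=-7·1; sum ≡ 1  ⇒  -1.
|Ram(-3, 2262)| = 2, even; anisotropic at {2, 29}.

[2, 29]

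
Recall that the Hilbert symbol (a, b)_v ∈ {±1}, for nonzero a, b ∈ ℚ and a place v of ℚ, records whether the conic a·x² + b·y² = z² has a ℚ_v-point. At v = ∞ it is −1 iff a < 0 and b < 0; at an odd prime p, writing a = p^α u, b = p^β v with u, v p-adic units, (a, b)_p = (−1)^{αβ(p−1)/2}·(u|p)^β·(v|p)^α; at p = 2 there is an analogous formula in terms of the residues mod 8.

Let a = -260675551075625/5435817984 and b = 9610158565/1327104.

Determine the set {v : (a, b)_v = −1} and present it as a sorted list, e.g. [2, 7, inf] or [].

[17, 31]

Mod squares: a ≡ -3689, b ≡ 85. Check v ∈ {∞, 2, 3, 5, 7, 17, 31}.
v=7: a=7^7·(≡3), b=7^6·(≡1) mod 7; (3|7)=-1, (1|7)=+1; (−1)^{7·6·3}·(-1)^6·(+1)^7 = +1.
v=17: a=17^1·(≡13), b=17^1·(≡3) mod 17; (13|17)=+1, (3|17)=-1; (−1)^{1·1·8}·(+1)^1·(-1)^1 = -1.
v=2: v_2(a)=-26, v_2(b)=-14; units ≡ 7, 5 (mod 8); ε·ε+αω+βω = 1·0+-26·1+-14·0 ≡ 0  ⇒  (a,b)_2 = +1.
v=∞: -3689 < 0 and 85 > 0  ⇒  (a,b)_∞ = +1.
v=3: a=3^-4·(≡1), b=3^-4·(≡1) mod 3; (1|3)=+1, (1|3)=+1; (−1)^{-4·-4·1}·(+1)^-4·(+1)^-4 = +1.
v=31: a=31^3·(≡1), b=31^2·(≡26) mod 31; (1|31)=+1, (26|31)=-1; (−1)^{3·2·15}·(+1)^2·(-1)^3 = -1.
v=5: a=5^4·(≡1), b=5^1·(≡2) mod 5; (1|5)=+1, (2|5)=-1; (−1)^{4·1·2}·(+1)^1·(-1)^4 = +1.
(-3689, 85 / ℚ) ramifies at {17, 31}: a division algebra.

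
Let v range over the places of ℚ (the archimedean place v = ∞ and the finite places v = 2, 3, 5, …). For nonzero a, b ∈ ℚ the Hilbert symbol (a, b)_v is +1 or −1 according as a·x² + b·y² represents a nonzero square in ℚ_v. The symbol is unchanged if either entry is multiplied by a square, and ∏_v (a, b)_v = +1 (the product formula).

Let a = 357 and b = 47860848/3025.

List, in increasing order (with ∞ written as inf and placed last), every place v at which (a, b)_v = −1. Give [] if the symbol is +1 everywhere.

(a, b) ≡ (357, 6783) mod (ℚ^×)²; places V = {2, 3, 5, 7, 11, 17, 19, ∞}.
(a,b)_5: α=0, u≡2; β=-2, v≡3 (mod 5); (2|5)=-1, (3|5)=-1; sign (−1)^0·-1^-2·-1^0 = +1.
(a,b)_17: α=1, u≡4; β=1, v≡9 (mod 17); (4|17)=+1, (9|17)=+1; sign (−1)^0·+1^1·+1^1 = +1.
(a,b)_2: α=0, β=4; u≡5, v≡7 (mod 8); ε(u)ε(v)=0·1, αω(v)=0·0, βω(u)=4·1; sum ≡ 0  ⇒  +1.
(a,b)_3: α=1, u≡2; β=3, v≡2 (mod 3); (2|3)=-1, (2|3)=-1; sign (−1)^1·-1^3·-1^1 = -1.
(a,b)_∞: sgn(357)=+, sgn(6783)=+, so +1.
(a,b)_11: α=0, u≡5; β=-2, v≡8 (mod 11); (5|11)=+1, (8|11)=-1; sign (−1)^0·+1^-2·-1^0 = +1.
(a,b)_19: α=0, u≡15; β=1, v≡12 (mod 19); (15|19)=-1, (12|19)=-1; sign (−1)^0·-1^1·-1^0 = -1.
(a,b)_7: α=1, u≡2; β=3, v≡5 (mod 7); (2|7)=+1, (5|7)=-1; sign (−1)^1·+1^3·-1^1 = +1.
(357, 6783 / ℚ) ramifies at {3, 19}: a division algebra.

[3, 19]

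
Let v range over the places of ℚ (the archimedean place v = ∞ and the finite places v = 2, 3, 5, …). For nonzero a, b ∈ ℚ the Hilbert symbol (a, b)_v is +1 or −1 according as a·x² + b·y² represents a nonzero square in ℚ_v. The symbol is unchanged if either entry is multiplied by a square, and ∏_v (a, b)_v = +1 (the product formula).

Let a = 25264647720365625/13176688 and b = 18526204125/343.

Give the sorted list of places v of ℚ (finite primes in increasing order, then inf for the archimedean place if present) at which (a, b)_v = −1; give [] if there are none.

(a, b) ≡ (95095, 13195) mod (ℚ^×)²; places V = {2, 3, 5, 7, 11, 13, 19, 29, ∞}.
(a,b)_∞: sgn(95095)=+, sgn(13195)=+, so +1.
(a,b)_5: α=5, u≡4; β=3, v≡1 (mod 5); (4|5)=+1, (1|5)=+1; sign (−1)^0·+1^3·+1^5 = +1.
(a,b)_7: α=-7, u≡6; β=-3, v≡2 (mod 7); (6|7)=-1, (2|7)=+1; sign (−1)^1·-1^-3·+1^-7 = +1.
(a,b)_19: α=3, u≡10; β=2, v≡11 (mod 19); (10|19)=-1, (11|19)=+1; sign (−1)^0·-1^2·+1^3 = +1.
(a,b)_29: α=2, u≡5; β=1, v≡28 (mod 29); (5|29)=+1, (28|29)=+1; sign (−1)^0·+1^1·+1^2 = +1.
(a,b)_2: α=-4, β=0; u≡7, v≡3 (mod 8); ε(u)ε(v)=1·1, αω(v)=-4·1, βω(u)=0·0; sum ≡ 1  ⇒  -1.
(a,b)_13: α=1, u≡1; β=1, v≡12 (mod 13); (1|13)=+1, (12|13)=+1; sign (−1)^0·+1^1·+1^1 = +1.
(a,b)_3: α=4, u≡1; β=2, v≡1 (mod 3); (1|3)=+1, (1|3)=+1; sign (−1)^0·+1^2·+1^4 = +1.
(a,b)_11: α=3, u≡8; β=2, v≡2 (mod 11); (8|11)=-1, (2|11)=-1; sign (−1)^0·-1^2·-1^3 = -1.
(95095, 13195 / ℚ) ramifies at {2, 11}: a division algebra.

[2, 11]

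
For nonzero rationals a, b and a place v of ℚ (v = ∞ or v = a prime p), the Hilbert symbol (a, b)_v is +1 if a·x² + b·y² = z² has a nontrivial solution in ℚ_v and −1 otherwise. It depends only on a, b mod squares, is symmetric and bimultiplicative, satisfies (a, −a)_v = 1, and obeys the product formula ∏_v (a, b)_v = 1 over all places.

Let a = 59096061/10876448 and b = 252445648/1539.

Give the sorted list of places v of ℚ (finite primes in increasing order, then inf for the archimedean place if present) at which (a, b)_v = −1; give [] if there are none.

[19, 31, 43, 47]

(a, b) ≡ (4042, 6117943) mod (ℚ^×)²; places V = {2, 3, 7, 11, 13, 17, 19, 31, 43, 47, 53, ∞}.
(a,b)_47: α=1, u≡31; β=1, v≡45 (mod 47); (31|47)=-1, (45|47)=-1; sign (−1)^1·-1^1·-1^1 = -1.
(a,b)_53: α=-2, u≡18; β=0, v≡38 (mod 53); (18|53)=-1, (38|53)=+1; sign (−1)^0·-1^0·+1^-2 = +1.
(a,b)_11: α=-2, u≡5; β=0, v≡7 (mod 11); (5|11)=+1, (7|11)=-1; sign (−1)^0·+1^0·-1^-2 = +1.
(a,b)_2: α=-5, β=4; u≡5, v≡7 (mod 8); ε(u)ε(v)=0·1, αω(v)=-5·0, βω(u)=4·1; sum ≡ 0  ⇒  +1.
(a,b)_13: α=0, u≡1; β=1, v≡11 (mod 13); (1|13)=+1, (11|13)=-1; sign (−1)^0·+1^1·-1^0 = +1.
(a,b)_43: α=1, u≡37; β=0, v≡19 (mod 43); (37|43)=-1, (19|43)=-1; sign (−1)^0·-1^0·-1^1 = -1.
(a,b)_3: α=4, u≡1; β=-4, v≡1 (mod 3); (1|3)=+1, (1|3)=+1; sign (−1)^0·+1^-4·+1^4 = +1.
(a,b)_∞: sgn(4042)=+, sgn(6117943)=+, so +1.
(a,b)_19: α=2, u≡14; β=-1, v≡4 (mod 19); (14|19)=-1, (4|19)=+1; sign (−1)^0·-1^-1·+1^2 = -1.
(a,b)_17: α=0, u≡15; β=1, v≡12 (mod 17); (15|17)=+1, (12|17)=-1; sign (−1)^0·+1^1·-1^0 = +1.
(a,b)_31: α=0, u≡22; β=1, v≡4 (mod 31); (22|31)=-1, (4|31)=+1; sign (−1)^0·-1^1·+1^0 = -1.
(a,b)_7: α=0, u≡5; β=2, v≡6 (mod 7); (5|7)=-1, (6|7)=-1; sign (−1)^0·-1^2·-1^0 = +1.
(4042, 6117943 / ℚ) ramifies at {19, 31, 43, 47}: a division algebra.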